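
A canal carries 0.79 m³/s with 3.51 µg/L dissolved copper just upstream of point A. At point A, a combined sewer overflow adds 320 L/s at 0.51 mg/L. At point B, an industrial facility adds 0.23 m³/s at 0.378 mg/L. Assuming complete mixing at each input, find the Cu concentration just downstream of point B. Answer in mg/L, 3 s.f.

0.189 mg/L

3.51 µg/L = 0.00351 mg/L.
320 L/s = 0.32 m³/s.
After input A: C = (0.79·0.00351 + 0.32·0.51) / 1.11 = 0.1495 mg/L.
After input B: C = (1.11·0.1495 + 0.23·0.378) / 1.34 = 0.1887 mg/L.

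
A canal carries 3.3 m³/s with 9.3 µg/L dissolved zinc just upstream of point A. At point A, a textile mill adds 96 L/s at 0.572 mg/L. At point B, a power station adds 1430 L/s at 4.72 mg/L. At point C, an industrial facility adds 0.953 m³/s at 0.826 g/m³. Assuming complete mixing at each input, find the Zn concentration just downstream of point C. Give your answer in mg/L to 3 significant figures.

9.3 µg/L = 0.0093 mg/L.
96 L/s = 0.096 m³/s.
After input A: C = (3.3·0.0093 + 0.096·0.572) / 3.396 = 0.02521 mg/L.
1430 L/s = 1.43 m³/s.
After input B: C = (3.396·0.02521 + 1.43·4.72) / 4.826 = 1.416 mg/L.
After input C: C = (4.826·1.416 + 0.953·0.826) / 5.779 = 1.319 mg/L.

1.32 mg/L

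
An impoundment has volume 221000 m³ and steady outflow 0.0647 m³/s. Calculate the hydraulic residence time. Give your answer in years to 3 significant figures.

0.108 yr

Q = 0.0647 m³/s × 3.156e+07 s/yr = 2.042e+06 m³/yr.
Hydraulic residence time τ = V/Q = 221000/2.042e+06 = 0.1082 yr.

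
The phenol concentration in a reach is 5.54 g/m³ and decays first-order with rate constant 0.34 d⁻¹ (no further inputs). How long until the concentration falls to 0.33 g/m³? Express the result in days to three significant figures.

8.30 d

t = ln(C₀/C)/k = ln(5.54/0.33)/0.34 = 2.821/0.34 = 8.296 d.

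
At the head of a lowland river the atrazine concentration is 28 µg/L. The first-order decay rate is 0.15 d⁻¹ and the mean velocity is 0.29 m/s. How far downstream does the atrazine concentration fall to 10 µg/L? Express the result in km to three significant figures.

From C = C₀·e^(−kt), t = ln(C₀/C)/k = ln(28/10)/0.15 = 1.03/0.15 = 6.864 d.
Distance = v·t = 0.29 m/s × 5.931e+05 s = 1.72e+05 m = 172 km.

172 km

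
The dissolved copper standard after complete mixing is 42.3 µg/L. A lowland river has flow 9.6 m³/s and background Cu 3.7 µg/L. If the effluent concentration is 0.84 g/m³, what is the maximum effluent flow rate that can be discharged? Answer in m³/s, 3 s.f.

0.465 m³/s

3.7 µg/L = 0.0037 mg/L.
42.3 µg/L = 0.0423 mg/L.
Mass balance at complete mixing: C_std·(Q_w + Q_r) = Q_w·C_e + Q_r·C_b.
Rearranging, Q_w = Q_r·(C_std − C_b)/(C_e − C_std) = 9.6·(0.0423 − 0.0037) / (0.84 − 0.0423) = 0.4645 m³/s.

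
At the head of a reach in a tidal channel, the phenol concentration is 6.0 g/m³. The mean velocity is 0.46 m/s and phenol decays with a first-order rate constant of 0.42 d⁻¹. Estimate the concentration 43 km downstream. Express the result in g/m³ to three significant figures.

Travel time t = 43 km / 0.46 m/s = 4.3e+04/0.46 = 9.348e+04 s = 1.082 d.
First-order decay: C = 6.0·exp(−0.42·1.082) = 6.0·0.6348 = 3.809 g/m³.

3.81 g/m³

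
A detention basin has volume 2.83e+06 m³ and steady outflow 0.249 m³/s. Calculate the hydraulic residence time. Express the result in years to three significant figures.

0.360 yr

Q = 0.249 m³/s × 3.156e+07 s/yr = 7.858e+06 m³/yr.
Hydraulic residence time τ = V/Q = 2.83e+06/7.858e+06 = 0.3601 yr.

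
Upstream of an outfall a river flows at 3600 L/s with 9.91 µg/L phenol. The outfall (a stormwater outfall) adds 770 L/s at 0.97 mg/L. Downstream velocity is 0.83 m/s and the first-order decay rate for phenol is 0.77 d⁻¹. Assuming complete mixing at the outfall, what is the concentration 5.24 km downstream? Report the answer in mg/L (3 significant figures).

770 L/s = 0.77 m³/s.
3600 L/s = 3.6 m³/s.
9.91 µg/L = 0.00991 mg/L.
After complete mixing, C₀ = (0.77·0.97 + 3.6·0.00991) / 4.37 = 0.1791 mg/L.
Travel time t = 5240 m / 0.83 m/s = 6313 s = 0.07307 d.
C = 0.1791·exp(−0.77·0.07307) = 0.1791·0.9453 = 0.1693 mg/L.

0.169 mg/L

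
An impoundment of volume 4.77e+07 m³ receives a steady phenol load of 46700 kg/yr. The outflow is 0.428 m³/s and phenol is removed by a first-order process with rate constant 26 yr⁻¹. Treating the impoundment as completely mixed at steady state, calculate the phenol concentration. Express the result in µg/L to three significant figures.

Outflow Q = 0.428 m³/s × 3.156e+07 s/yr = 1.351e+07 m³/yr.
Steady-state CSTR mass balance: W = Q·C + k·V·C, so C = W/(Q + kV).
Q + kV = 1.351e+07 + 26·4.77e+07 = 1.254e+09 m³/yr.
C = 46700/1.254e+09 = 3.725e-05 kg/m³ = 0.03725 mg/L = 37.25 µg/L.

37.2 µg/L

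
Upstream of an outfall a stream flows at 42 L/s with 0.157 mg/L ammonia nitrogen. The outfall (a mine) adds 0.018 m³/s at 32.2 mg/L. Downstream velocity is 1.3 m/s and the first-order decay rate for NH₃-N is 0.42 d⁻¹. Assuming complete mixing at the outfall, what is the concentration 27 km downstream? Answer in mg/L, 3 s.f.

8.83 mg/L

42 L/s = 0.042 m³/s.
After complete mixing, C₀ = (0.018·32.2 + 0.042·0.157) / 0.06 = 9.77 mg/L.
Travel time t = 2.7e+04 m / 1.3 m/s = 2.077e+04 s = 0.2404 d.
C = 9.77·exp(−0.42·0.2404) = 9.77·0.904 = 8.832 mg/L.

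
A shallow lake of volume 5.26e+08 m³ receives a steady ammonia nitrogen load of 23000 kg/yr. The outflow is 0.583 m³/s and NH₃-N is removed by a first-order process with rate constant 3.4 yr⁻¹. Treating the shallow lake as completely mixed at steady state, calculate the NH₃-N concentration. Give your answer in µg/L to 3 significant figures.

12.7 µg/L

Outflow Q = 0.583 m³/s × 3.156e+07 s/yr = 1.84e+07 m³/yr.
Steady-state CSTR mass balance: W = Q·C + k·V·C, so C = W/(Q + kV).
Q + kV = 1.84e+07 + 3.4·5.26e+08 = 1.807e+09 m³/yr.
C = 23000/1.807e+09 = 1.273e-05 kg/m³ = 0.01273 mg/L = 12.73 µg/L.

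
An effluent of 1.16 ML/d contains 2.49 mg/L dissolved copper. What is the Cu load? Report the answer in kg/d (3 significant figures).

1.16 ML/d = 0.01343 m³/s.
Mass flux = Q·C = 0.01343 m³/s × 2.49 g/m³ = 0.03343 g/s.
= 0.03343 g/s × 86.4 = 2.888 kg/d.

2.89 kg/d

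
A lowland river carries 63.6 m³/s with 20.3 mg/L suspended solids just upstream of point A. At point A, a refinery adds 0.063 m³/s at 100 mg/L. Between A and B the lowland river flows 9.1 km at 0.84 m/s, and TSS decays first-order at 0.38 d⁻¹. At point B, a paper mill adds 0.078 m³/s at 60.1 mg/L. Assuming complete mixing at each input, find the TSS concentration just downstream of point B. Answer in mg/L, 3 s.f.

After input A: C = (63.6·20.3 + 0.063·100) / 63.66 = 20.38 mg/L.
Over the 9.1 km reach to input B (t = 1.083e+04 s = 0.1254 d), decay gives C = 20.38·exp(−0.38·0.1254) = 19.43 mg/L.
After input B: C = (63.66·19.43 + 0.078·60.1) / 63.74 = 19.48 mg/L.

19.5 mg/L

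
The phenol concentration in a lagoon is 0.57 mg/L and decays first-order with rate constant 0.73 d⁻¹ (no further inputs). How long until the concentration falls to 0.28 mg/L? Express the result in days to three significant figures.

0.974 d

t = ln(C₀/C)/k = ln(0.57/0.28)/0.73 = 0.7108/0.73 = 0.9738 d.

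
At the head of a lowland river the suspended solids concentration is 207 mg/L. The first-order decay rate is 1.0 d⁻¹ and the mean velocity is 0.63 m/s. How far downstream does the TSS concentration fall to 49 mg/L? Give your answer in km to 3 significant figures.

78.4 km

From C = C₀·e^(−kt), t = ln(C₀/C)/k = ln(207/49)/1.0 = 1.441/1.0 = 1.441 d.
Distance = v·t = 0.63 m/s × 1.245e+05 s = 7.843e+04 m = 78.43 km.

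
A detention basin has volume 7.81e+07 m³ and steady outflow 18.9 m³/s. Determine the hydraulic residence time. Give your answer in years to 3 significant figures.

Q = 18.9 m³/s × 3.156e+07 s/yr = 5.964e+08 m³/yr.
Hydraulic residence time τ = V/Q = 7.81e+07/5.964e+08 = 0.1309 yr.

0.131 yr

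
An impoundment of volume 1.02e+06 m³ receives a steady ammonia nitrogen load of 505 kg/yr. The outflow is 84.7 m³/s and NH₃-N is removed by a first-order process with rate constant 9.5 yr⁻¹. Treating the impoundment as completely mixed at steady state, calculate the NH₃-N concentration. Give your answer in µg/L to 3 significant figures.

Outflow Q = 84.7 m³/s × 3.156e+07 s/yr = 2.673e+09 m³/yr.
Steady-state CSTR mass balance: W = Q·C + k·V·C, so C = W/(Q + kV).
Q + kV = 2.673e+09 + 9.5·1.02e+06 = 2.683e+09 m³/yr.
C = 505/2.683e+09 = 1.882e-07 kg/m³ = 0.0001882 mg/L = 0.1882 µg/L.

0.188 µg/L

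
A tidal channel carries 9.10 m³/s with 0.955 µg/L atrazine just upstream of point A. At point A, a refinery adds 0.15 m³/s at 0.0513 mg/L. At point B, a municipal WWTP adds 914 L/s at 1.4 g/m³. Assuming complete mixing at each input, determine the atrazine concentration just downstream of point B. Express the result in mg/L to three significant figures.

0.128 mg/L

0.955 µg/L = 0.000955 mg/L.
After input A: C = (9.1·0.000955 + 0.15·0.0513) / 9.25 = 0.001771 mg/L.
914 L/s = 0.914 m³/s.
After input B: C = (9.25·0.001771 + 0.914·1.4) / 10.16 = 0.1275 mg/L.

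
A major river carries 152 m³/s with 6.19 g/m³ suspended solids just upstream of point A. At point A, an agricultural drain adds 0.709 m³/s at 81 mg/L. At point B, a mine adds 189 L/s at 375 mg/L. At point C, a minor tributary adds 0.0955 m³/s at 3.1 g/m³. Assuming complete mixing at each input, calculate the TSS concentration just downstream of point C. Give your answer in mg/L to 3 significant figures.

6.99 mg/L

After input A: C = (152·6.19 + 0.709·81) / 152.7 = 6.537 mg/L.
189 L/s = 0.189 m³/s.
After input B: C = (152.7·6.537 + 0.189·375) / 152.9 = 6.993 mg/L.
After input C: C = (152.9·6.993 + 0.0955·3.1) / 153 = 6.99 mg/L.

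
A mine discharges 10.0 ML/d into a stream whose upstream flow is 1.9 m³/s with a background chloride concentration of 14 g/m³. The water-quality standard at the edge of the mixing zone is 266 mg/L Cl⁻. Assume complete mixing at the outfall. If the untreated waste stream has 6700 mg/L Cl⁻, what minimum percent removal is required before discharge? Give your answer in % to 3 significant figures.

34.3 %

10.0 ML/d = 0.1157 m³/s.
Mass balance: 266·2.016 = 0.1157·Cₑ + 1.9·14.
Cₑ = (536.2 − 26.6) / 0.1157 = 4403 mg/L.
Required removal = 1 − 4403/6700 = 34.29 %.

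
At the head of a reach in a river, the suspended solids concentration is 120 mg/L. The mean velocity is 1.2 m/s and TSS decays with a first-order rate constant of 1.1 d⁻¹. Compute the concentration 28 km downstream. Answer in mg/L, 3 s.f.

Travel time t = 28 km / 1.2 m/s = 2.8e+04/1.2 = 2.333e+04 s = 0.2701 d.
First-order decay: C = 120·exp(−1.1·0.2701) = 120·0.743 = 89.16 mg/L.

89.2 mg/L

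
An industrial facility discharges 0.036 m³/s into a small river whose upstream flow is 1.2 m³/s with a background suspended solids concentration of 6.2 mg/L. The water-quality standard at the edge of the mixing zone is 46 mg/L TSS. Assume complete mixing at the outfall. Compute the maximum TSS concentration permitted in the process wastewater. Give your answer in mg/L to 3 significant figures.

1370 mg/L

Mass balance: 46·1.236 = 0.036·Cₑ + 1.2·6.2.
Cₑ = (56.86 − 7.44) / 0.036 = 1373 mg/L.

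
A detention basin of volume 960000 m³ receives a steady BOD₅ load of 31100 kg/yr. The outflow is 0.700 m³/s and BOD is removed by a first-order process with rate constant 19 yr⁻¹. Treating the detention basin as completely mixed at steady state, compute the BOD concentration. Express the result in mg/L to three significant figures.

0.771 mg/L

Outflow Q = 0.700 m³/s × 3.156e+07 s/yr = 2.209e+07 m³/yr.
Steady-state CSTR mass balance: W = Q·C + k·V·C, so C = W/(Q + kV).
Q + kV = 2.209e+07 + 19·960000 = 4.033e+07 m³/yr.
C = 31100/4.033e+07 = 0.0007711 kg/m³ = 0.7711 mg/L.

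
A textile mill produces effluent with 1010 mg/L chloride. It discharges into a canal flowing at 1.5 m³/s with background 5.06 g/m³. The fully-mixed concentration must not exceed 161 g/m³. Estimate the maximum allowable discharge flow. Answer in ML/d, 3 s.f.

23.8 ML/d

Mass balance at complete mixing: C_std·(Q_w + Q_r) = Q_w·C_e + Q_r·C_b.
Rearranging, Q_w = Q_r·(C_std − C_b)/(C_e − C_std) = 1.5·(161 − 5.06) / (1010 − 161) = 0.2755 m³/s.
= 23.8 ML/d.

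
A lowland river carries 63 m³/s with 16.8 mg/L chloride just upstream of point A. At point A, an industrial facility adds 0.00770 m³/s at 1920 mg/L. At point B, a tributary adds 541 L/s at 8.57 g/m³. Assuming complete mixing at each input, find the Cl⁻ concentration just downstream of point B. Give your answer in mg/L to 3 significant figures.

17.0 mg/L

After input A: C = (63·16.8 + 0.0077·1920) / 63.01 = 17.03 mg/L.
541 L/s = 0.541 m³/s.
After input B: C = (63.01·17.03 + 0.541·8.57) / 63.55 = 16.96 mg/L.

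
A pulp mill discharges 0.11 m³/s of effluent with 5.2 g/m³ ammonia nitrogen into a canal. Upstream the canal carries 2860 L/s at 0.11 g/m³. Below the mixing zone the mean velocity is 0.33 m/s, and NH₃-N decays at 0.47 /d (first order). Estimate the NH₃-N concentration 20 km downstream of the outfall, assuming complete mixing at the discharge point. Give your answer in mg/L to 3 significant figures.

2860 L/s = 2.86 m³/s.
After complete mixing, C₀ = (0.11·5.2 + 2.86·0.11) / 2.97 = 0.2985 mg/L.
Travel time t = 2e+04 m / 0.33 m/s = 6.061e+04 s = 0.7015 d.
C = 0.2985·exp(−0.47·0.7015) = 0.2985·0.7191 = 0.2147 mg/L.

0.215 mg/L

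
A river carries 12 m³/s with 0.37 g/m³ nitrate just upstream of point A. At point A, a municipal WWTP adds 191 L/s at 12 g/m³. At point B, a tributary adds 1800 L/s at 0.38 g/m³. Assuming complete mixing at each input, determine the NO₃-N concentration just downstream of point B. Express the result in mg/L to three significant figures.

0.530 mg/L

191 L/s = 0.191 m³/s.
After input A: C = (12·0.37 + 0.191·12) / 12.19 = 0.5522 mg/L.
1800 L/s = 1.8 m³/s.
After input B: C = (12.19·0.5522 + 1.8·0.38) / 13.99 = 0.5301 mg/L.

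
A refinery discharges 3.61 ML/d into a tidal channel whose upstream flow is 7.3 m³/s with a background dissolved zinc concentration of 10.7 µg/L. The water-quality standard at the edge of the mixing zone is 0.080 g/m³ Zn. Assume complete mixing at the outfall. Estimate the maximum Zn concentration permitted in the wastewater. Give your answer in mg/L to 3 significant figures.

3.61 ML/d = 0.04178 m³/s.
10.7 µg/L = 0.0107 mg/L.
Mass balance: 0.08·7.342 = 0.04178·Cₑ + 7.3·0.0107.
Cₑ = (0.5873 − 0.07811) / 0.04178 = 12.19 mg/L.

12.2 mg/L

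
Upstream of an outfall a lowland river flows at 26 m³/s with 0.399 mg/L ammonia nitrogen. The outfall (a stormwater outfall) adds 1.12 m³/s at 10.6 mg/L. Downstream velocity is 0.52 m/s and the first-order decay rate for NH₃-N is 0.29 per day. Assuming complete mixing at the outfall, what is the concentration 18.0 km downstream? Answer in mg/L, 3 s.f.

After complete mixing, C₀ = (1.12·10.6 + 26·0.399) / 27.12 = 0.8203 mg/L.
Travel time t = 1.8e+04 m / 0.52 m/s = 3.462e+04 s = 0.4006 d.
C = 0.8203·exp(−0.29·0.4006) = 0.8203·0.8903 = 0.7303 mg/L.

0.730 mg/L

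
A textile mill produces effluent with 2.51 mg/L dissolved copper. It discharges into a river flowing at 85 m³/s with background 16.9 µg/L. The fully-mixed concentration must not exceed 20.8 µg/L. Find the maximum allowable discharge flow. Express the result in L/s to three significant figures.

16.9 µg/L = 0.0169 mg/L.
20.8 µg/L = 0.0208 mg/L.
Mass balance at complete mixing: C_std·(Q_w + Q_r) = Q_w·C_e + Q_r·C_b.
Rearranging, Q_w = Q_r·(C_std − C_b)/(C_e − C_std) = 85·(0.0208 − 0.0169) / (2.51 − 0.0208) = 0.1332 m³/s.
= 133.2 L/s.

133 L/s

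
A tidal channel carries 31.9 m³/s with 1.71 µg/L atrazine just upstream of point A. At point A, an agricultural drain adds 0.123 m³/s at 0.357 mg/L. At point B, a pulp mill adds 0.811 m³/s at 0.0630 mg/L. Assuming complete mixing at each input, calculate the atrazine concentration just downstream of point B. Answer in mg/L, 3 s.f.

0.00455 mg/L

1.71 µg/L = 0.00171 mg/L.
After input A: C = (31.9·0.00171 + 0.123·0.357) / 32.02 = 0.003075 mg/L.
After input B: C = (32.02·0.003075 + 0.811·0.063) / 32.83 = 0.004555 mg/L.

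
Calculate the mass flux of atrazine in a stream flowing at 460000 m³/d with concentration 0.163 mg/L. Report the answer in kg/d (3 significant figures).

460000 m³/d = 5.324 m³/s.
Mass flux = Q·C = 5.324 m³/s × 0.163 g/m³ = 0.8678 g/s.
= 0.8678 g/s × 86.4 = 74.98 kg/d.

75.0 kg/d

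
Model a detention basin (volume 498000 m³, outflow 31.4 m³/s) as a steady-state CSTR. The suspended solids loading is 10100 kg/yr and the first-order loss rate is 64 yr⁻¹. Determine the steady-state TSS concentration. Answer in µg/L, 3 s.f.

Outflow Q = 31.4 m³/s × 3.156e+07 s/yr = 9.909e+08 m³/yr.
Steady-state CSTR mass balance: W = Q·C + k·V·C, so C = W/(Q + kV).
Q + kV = 9.909e+08 + 64·498000 = 1.023e+09 m³/yr.
C = 10100/1.023e+09 = 9.875e-06 kg/m³ = 0.009875 mg/L = 9.875 µg/L.

9.88 µg/L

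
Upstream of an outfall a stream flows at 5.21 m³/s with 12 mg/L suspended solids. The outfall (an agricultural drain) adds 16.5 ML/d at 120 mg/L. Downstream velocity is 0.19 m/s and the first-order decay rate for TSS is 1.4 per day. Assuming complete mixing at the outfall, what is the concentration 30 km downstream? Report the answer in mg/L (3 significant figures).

16.5 ML/d = 0.191 m³/s.
After complete mixing, C₀ = (0.191·120 + 5.21·12) / 5.401 = 15.82 mg/L.
Travel time t = 3e+04 m / 0.19 m/s = 1.579e+05 s = 1.827 d.
C = 15.82·exp(−1.4·1.827) = 15.82·0.07742 = 1.225 mg/L.

1.22 mg/L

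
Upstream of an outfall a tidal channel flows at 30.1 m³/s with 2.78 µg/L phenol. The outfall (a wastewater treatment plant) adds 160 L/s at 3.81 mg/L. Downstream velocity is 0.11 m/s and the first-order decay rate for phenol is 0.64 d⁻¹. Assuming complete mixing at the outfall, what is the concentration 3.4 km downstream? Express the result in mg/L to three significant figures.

0.0182 mg/L

160 L/s = 0.16 m³/s.
2.78 µg/L = 0.00278 mg/L.
After complete mixing, C₀ = (0.16·3.81 + 30.1·0.00278) / 30.26 = 0.02291 mg/L.
Travel time t = 3400 m / 0.11 m/s = 3.091e+04 s = 0.3577 d.
C = 0.02291·exp(−0.64·0.3577) = 0.02291·0.7954 = 0.01822 mg/L.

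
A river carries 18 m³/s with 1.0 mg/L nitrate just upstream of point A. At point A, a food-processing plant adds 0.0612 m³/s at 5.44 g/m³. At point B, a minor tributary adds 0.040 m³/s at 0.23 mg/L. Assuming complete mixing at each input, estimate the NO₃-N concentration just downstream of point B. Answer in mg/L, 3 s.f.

1.01 mg/L

After input A: C = (18·1 + 0.0612·5.44) / 18.06 = 1.015 mg/L.
After input B: C = (18.06·1.015 + 0.04·0.23) / 18.1 = 1.013 mg/L.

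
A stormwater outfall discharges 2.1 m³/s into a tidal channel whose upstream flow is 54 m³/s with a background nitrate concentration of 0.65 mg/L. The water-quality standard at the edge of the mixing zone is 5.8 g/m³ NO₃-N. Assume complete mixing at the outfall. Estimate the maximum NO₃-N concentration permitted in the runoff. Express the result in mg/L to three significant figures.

Mass balance: 5.8·56.1 = 2.1·Cₑ + 54·0.65.
Cₑ = (325.4 − 35.1) / 2.1 = 138.2 mg/L.

138 mg/L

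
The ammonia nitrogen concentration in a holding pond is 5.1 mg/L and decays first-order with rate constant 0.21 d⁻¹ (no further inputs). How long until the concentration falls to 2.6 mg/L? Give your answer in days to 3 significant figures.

t = ln(C₀/C)/k = ln(5.1/2.6)/0.21 = 0.6737/0.21 = 3.208 d.

3.21 d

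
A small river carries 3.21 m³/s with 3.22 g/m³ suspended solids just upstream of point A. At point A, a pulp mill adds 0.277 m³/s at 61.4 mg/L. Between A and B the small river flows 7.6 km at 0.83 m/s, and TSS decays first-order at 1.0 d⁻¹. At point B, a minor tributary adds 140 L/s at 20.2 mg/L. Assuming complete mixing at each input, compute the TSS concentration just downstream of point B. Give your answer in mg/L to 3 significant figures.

After input A: C = (3.21·3.22 + 0.277·61.4) / 3.487 = 7.842 mg/L.
Over the 7.6 km reach to input B (t = 9157 s = 0.106 d), decay gives C = 7.842·exp(−1.0·0.106) = 7.053 mg/L.
140 L/s = 0.14 m³/s.
After input B: C = (3.487·7.053 + 0.14·20.2) / 3.627 = 7.561 mg/L.

7.56 mg/L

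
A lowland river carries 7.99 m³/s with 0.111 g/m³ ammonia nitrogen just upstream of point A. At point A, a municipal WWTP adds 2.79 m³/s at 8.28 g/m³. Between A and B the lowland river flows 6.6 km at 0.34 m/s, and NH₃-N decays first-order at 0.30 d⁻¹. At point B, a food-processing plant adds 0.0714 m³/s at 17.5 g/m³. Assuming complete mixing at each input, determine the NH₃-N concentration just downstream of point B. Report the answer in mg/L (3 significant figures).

2.18 mg/L

After input A: C = (7.99·0.111 + 2.79·8.28) / 10.78 = 2.225 mg/L.
Over the 6.6 km reach to input B (t = 1.941e+04 s = 0.2247 d), decay gives C = 2.225·exp(−0.30·0.2247) = 2.08 mg/L.
After input B: C = (10.78·2.08 + 0.0714·17.5) / 10.85 = 2.182 mg/L.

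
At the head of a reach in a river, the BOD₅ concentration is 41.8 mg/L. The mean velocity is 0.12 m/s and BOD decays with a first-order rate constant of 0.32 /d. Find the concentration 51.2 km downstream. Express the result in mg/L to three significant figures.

Travel time t = 51.2 km / 0.12 m/s = 5.12e+04/0.12 = 4.267e+05 s = 4.938 d.
First-order decay: C = 41.8·exp(−0.32·4.938) = 41.8·0.2059 = 8.608 mg/L.

8.61 mg/L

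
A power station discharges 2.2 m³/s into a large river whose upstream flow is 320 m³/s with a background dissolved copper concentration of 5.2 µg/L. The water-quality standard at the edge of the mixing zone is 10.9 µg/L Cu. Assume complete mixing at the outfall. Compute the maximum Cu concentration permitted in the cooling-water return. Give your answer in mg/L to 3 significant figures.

5.2 µg/L = 0.0052 mg/L.
10.9 µg/L = 0.0109 mg/L.
Mass balance: 0.0109·322.2 = 2.2·Cₑ + 320·0.0052.
Cₑ = (3.512 − 1.664) / 2.2 = 0.84 mg/L.

0.840 mg/L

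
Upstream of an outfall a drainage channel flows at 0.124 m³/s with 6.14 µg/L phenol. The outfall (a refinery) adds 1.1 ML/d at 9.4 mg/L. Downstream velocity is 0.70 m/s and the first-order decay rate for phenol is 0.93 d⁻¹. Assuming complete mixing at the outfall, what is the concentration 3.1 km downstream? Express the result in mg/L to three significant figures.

0.840 mg/L

1.1 ML/d = 0.01273 m³/s.
6.14 µg/L = 0.00614 mg/L.
After complete mixing, C₀ = (0.01273·9.4 + 0.124·0.00614) / 0.1367 = 0.8808 mg/L.
Travel time t = 3100 m / 0.70 m/s = 4429 s = 0.05126 d.
C = 0.8808·exp(−0.93·0.05126) = 0.8808·0.9534 = 0.8398 mg/L.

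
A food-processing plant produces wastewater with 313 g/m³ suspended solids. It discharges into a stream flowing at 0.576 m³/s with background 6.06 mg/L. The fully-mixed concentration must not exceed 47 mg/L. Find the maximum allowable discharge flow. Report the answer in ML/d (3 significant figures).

Mass balance at complete mixing: C_std·(Q_w + Q_r) = Q_w·C_e + Q_r·C_b.
Rearranging, Q_w = Q_r·(C_std − C_b)/(C_e − C_std) = 0.576·(47 − 6.06) / (313 − 47) = 0.08865 m³/s.
= 7.66 ML/d.

7.66 ML/d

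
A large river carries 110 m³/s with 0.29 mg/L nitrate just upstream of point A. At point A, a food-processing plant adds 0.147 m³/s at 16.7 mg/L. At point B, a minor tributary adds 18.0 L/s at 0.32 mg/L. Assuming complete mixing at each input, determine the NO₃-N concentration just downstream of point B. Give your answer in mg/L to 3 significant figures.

After input A: C = (110·0.29 + 0.147·16.7) / 110.1 = 0.3119 mg/L.
18.0 L/s = 0.018 m³/s.
After input B: C = (110.1·0.3119 + 0.018·0.32) / 110.2 = 0.3119 mg/L.

0.312 mg/L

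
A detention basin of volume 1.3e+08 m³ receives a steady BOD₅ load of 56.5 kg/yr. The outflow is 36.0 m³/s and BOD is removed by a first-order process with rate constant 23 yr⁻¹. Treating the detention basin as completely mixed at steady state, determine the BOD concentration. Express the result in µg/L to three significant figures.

Outflow Q = 36.0 m³/s × 3.156e+07 s/yr = 1.136e+09 m³/yr.
Steady-state CSTR mass balance: W = Q·C + k·V·C, so C = W/(Q + kV).
Q + kV = 1.136e+09 + 23·1.3e+08 = 4.126e+09 m³/yr.
C = 56.5/4.126e+09 = 1.369e-08 kg/m³ = 1.369e-05 mg/L = 0.01369 µg/L.

0.0137 µg/L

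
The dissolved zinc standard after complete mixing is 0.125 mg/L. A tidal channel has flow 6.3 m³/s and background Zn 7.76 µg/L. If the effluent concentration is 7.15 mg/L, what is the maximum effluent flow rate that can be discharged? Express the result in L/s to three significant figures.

7.76 µg/L = 0.00776 mg/L.
Mass balance at complete mixing: C_std·(Q_w + Q_r) = Q_w·C_e + Q_r·C_b.
Rearranging, Q_w = Q_r·(C_std − C_b)/(C_e − C_std) = 6.3·(0.125 − 0.00776) / (7.15 − 0.125) = 0.1051 m³/s.
= 105.1 L/s.

105 L/s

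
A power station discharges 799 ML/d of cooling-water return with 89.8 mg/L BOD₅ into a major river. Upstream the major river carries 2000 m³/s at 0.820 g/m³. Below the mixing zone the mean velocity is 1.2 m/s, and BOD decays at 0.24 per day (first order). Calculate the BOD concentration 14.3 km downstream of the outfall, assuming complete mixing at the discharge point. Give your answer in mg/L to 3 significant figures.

1.19 mg/L

799 ML/d = 9.248 m³/s.
After complete mixing, C₀ = (9.248·89.8 + 2000·0.82) / 2009 = 1.23 mg/L.
Travel time t = 1.43e+04 m / 1.2 m/s = 1.192e+04 s = 0.1379 d.
C = 1.23·exp(−0.24·0.1379) = 1.23·0.9674 = 1.19 mg/L.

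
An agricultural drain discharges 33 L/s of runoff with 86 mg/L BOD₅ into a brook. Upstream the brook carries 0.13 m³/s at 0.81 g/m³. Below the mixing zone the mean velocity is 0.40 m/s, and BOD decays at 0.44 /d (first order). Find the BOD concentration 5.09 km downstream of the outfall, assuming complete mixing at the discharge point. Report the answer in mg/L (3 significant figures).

33 L/s = 0.033 m³/s.
After complete mixing, C₀ = (0.033·86 + 0.13·0.81) / 0.163 = 18.06 mg/L.
Travel time t = 5090 m / 0.40 m/s = 1.272e+04 s = 0.1473 d.
C = 18.06·exp(−0.44·0.1473) = 18.06·0.9373 = 16.92 mg/L.

16.9 mg/L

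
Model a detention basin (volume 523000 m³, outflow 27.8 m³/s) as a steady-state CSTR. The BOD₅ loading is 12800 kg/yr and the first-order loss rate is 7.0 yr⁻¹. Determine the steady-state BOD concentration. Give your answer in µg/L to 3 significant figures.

14.5 µg/L

Outflow Q = 27.8 m³/s × 3.156e+07 s/yr = 8.773e+08 m³/yr.
Steady-state CSTR mass balance: W = Q·C + k·V·C, so C = W/(Q + kV).
Q + kV = 8.773e+08 + 7.0·523000 = 8.81e+08 m³/yr.
C = 12800/8.81e+08 = 1.453e-05 kg/m³ = 0.01453 mg/L = 14.53 µg/L.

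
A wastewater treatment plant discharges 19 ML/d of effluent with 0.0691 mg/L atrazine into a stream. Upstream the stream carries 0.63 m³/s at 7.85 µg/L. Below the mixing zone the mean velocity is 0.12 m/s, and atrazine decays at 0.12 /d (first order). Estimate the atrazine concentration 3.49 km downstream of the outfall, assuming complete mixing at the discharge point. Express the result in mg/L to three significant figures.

19 ML/d = 0.2199 m³/s.
7.85 µg/L = 0.00785 mg/L.
After complete mixing, C₀ = (0.2199·0.0691 + 0.63·0.00785) / 0.8499 = 0.0237 mg/L.
Travel time t = 3490 m / 0.12 m/s = 2.908e+04 s = 0.3366 d.
C = 0.0237·exp(−0.12·0.3366) = 0.0237·0.9604 = 0.02276 mg/L.

0.0228 mg/L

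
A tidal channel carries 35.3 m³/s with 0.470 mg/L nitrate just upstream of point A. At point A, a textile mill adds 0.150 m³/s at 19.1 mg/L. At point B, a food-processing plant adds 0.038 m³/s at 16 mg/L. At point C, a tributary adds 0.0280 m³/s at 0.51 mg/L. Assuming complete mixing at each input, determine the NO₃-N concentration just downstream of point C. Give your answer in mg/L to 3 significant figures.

After input A: C = (35.3·0.47 + 0.15·19.1) / 35.45 = 0.5488 mg/L.
After input B: C = (35.45·0.5488 + 0.038·16) / 35.49 = 0.5654 mg/L.
After input C: C = (35.49·0.5654 + 0.028·0.51) / 35.52 = 0.5653 mg/L.

0.565 mg/L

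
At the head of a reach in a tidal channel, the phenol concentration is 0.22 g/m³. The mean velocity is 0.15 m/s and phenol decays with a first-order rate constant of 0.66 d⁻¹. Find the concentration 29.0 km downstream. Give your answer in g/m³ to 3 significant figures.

0.0502 g/m³

Travel time t = 29.0 km / 0.15 m/s = 2.9e+04/0.15 = 1.933e+05 s = 2.238 d.
First-order decay: C = 0.22·exp(−0.66·2.238) = 0.22·0.2284 = 0.05024 g/m³.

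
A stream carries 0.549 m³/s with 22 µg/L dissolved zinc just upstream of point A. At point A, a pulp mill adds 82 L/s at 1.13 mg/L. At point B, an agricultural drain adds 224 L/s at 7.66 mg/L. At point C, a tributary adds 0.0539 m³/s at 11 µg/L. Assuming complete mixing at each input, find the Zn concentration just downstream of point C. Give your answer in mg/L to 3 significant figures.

22 µg/L = 0.022 mg/L.
82 L/s = 0.082 m³/s.
After input A: C = (0.549·0.022 + 0.082·1.13) / 0.631 = 0.166 mg/L.
224 L/s = 0.224 m³/s.
After input B: C = (0.631·0.166 + 0.224·7.66) / 0.855 = 2.129 mg/L.
11 µg/L = 0.011 mg/L.
After input C: C = (0.855·2.129 + 0.0539·0.011) / 0.9089 = 2.004 mg/L.

2.00 mg/L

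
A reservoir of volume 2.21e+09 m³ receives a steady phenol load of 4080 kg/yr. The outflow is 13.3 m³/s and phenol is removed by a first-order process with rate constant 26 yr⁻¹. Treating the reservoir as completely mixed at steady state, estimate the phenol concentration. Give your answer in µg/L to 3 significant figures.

Outflow Q = 13.3 m³/s × 3.156e+07 s/yr = 4.197e+08 m³/yr.
Steady-state CSTR mass balance: W = Q·C + k·V·C, so C = W/(Q + kV).
Q + kV = 4.197e+08 + 26·2.21e+09 = 5.788e+10 m³/yr.
C = 4080/5.788e+10 = 7.049e-08 kg/m³ = 7.049e-05 mg/L = 0.07049 µg/L.

0.0705 µg/L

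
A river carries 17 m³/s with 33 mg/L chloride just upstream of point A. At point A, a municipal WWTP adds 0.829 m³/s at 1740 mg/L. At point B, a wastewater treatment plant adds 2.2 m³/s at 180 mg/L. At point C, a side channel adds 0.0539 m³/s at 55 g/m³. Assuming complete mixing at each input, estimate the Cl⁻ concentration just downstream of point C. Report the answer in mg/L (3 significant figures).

120 mg/L

After input A: C = (17·33 + 0.829·1740) / 17.83 = 112.4 mg/L.
After input B: C = (17.83·112.4 + 2.2·180) / 20.03 = 119.8 mg/L.
After input C: C = (20.03·119.8 + 0.0539·55) / 20.08 = 119.6 mg/L.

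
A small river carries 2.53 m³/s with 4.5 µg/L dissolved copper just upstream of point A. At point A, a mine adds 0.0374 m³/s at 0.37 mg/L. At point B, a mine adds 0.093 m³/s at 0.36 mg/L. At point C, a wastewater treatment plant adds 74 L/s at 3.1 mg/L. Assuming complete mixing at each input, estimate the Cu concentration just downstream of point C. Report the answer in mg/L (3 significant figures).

4.5 µg/L = 0.0045 mg/L.
After input A: C = (2.53·0.0045 + 0.0374·0.37) / 2.567 = 0.009824 mg/L.
After input B: C = (2.567·0.009824 + 0.093·0.36) / 2.66 = 0.02207 mg/L.
74 L/s = 0.074 m³/s.
After input C: C = (2.66·0.02207 + 0.074·3.1) / 2.734 = 0.1054 mg/L.

0.105 mg/L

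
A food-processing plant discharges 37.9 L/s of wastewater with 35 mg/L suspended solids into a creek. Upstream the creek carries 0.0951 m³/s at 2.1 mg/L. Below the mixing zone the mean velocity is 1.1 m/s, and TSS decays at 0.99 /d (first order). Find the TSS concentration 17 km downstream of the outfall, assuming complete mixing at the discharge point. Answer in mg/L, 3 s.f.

37.9 L/s = 0.0379 m³/s.
After complete mixing, C₀ = (0.0379·35 + 0.0951·2.1) / 0.133 = 11.48 mg/L.
Travel time t = 1.7e+04 m / 1.1 m/s = 1.545e+04 s = 0.1789 d.
C = 11.48·exp(−0.99·0.1789) = 11.48·0.8377 = 9.613 mg/L.

9.61 mg/L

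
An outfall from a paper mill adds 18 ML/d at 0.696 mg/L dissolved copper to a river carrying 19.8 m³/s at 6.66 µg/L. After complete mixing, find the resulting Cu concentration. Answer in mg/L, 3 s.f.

18 ML/d = 0.2083 m³/s.
6.66 µg/L = 0.00666 mg/L.
Flow-weighted mixing gives C = (0.2083·0.696 + 19.8·0.00666) / (0.2083 + 19.8) = 0.2769/20.01 = 0.01384 mg/L.

0.0138 mg/L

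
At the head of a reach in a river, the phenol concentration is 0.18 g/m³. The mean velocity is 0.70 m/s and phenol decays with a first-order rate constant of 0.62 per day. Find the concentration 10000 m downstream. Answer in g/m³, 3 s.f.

0.162 g/m³

Travel time t = 10000 m / 0.70 m/s = 1e+04/0.70 = 1.429e+04 s = 0.1653 d.
First-order decay: C = 0.18·exp(−0.62·0.1653) = 0.18·0.9026 = 0.1625 g/m³.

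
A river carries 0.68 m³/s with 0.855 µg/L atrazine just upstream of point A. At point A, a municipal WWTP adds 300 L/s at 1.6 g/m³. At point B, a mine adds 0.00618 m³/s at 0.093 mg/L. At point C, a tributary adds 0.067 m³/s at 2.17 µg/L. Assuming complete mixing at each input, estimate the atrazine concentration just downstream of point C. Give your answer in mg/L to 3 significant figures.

0.457 mg/L

0.855 µg/L = 0.000855 mg/L.
300 L/s = 0.3 m³/s.
After input A: C = (0.68·0.000855 + 0.3·1.6) / 0.98 = 0.4904 mg/L.
After input B: C = (0.98·0.4904 + 0.00618·0.093) / 0.9862 = 0.4879 mg/L.
2.17 µg/L = 0.00217 mg/L.
After input C: C = (0.9862·0.4879 + 0.067·0.00217) / 1.053 = 0.457 mg/L.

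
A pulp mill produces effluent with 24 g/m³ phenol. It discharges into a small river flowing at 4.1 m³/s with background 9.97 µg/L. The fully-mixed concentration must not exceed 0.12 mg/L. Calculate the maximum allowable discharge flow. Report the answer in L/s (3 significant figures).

18.9 L/s

9.97 µg/L = 0.00997 mg/L.
Mass balance at complete mixing: C_std·(Q_w + Q_r) = Q_w·C_e + Q_r·C_b.
Rearranging, Q_w = Q_r·(C_std − C_b)/(C_e − C_std) = 4.1·(0.12 − 0.00997) / (24 − 0.12) = 0.01889 m³/s.
= 18.89 L/s.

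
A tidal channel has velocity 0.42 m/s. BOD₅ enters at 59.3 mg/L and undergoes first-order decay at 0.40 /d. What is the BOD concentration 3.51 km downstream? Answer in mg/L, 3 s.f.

Travel time t = 3.51 km / 0.42 m/s = 3510/0.42 = 8357 s = 0.09673 d.
First-order decay: C = 59.3·exp(−0.40·0.09673) = 59.3·0.962 = 57.05 mg/L.

57.0 mg/L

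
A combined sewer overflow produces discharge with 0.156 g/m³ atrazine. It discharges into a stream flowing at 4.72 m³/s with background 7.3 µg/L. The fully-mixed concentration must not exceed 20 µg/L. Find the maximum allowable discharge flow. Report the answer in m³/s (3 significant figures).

0.441 m³/s

7.3 µg/L = 0.0073 mg/L.
20 µg/L = 0.02 mg/L.
Mass balance at complete mixing: C_std·(Q_w + Q_r) = Q_w·C_e + Q_r·C_b.
Rearranging, Q_w = Q_r·(C_std − C_b)/(C_e − C_std) = 4.72·(0.02 − 0.0073) / (0.156 − 0.02) = 0.4408 m³/s.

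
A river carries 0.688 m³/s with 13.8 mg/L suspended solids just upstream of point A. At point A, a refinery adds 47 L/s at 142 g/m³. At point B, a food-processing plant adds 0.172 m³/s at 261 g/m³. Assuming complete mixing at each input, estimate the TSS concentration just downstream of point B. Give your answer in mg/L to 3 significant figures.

67.3 mg/L

47 L/s = 0.047 m³/s.
After input A: C = (0.688·13.8 + 0.047·142) / 0.735 = 22 mg/L.
After input B: C = (0.735·22 + 0.172·261) / 0.907 = 67.32 mg/L.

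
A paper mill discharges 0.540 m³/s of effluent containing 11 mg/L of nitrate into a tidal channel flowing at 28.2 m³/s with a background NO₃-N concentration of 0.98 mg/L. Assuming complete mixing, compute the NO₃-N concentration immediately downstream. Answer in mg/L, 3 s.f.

By mass balance at complete mixing, C = (0.54·11 + 28.2·0.98) / (0.54 + 28.2) = 33.58/28.74 = 1.168 mg/L.

1.17 mg/L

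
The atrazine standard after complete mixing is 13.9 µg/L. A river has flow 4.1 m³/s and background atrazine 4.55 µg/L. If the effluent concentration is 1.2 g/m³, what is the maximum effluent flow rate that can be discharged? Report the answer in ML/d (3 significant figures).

2.79 ML/d

4.55 µg/L = 0.00455 mg/L.
13.9 µg/L = 0.0139 mg/L.
Mass balance at complete mixing: C_std·(Q_w + Q_r) = Q_w·C_e + Q_r·C_b.
Rearranging, Q_w = Q_r·(C_std − C_b)/(C_e − C_std) = 4.1·(0.0139 − 0.00455) / (1.2 − 0.0139) = 0.03232 m³/s.
= 2.792 ML/d.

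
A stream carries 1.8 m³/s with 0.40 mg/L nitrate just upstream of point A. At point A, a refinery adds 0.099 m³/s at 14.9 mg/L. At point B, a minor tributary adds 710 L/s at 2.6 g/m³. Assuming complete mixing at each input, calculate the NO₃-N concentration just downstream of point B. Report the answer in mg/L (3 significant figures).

1.55 mg/L

After input A: C = (1.8·0.4 + 0.099·14.9) / 1.899 = 1.156 mg/L.
710 L/s = 0.71 m³/s.
After input B: C = (1.899·1.156 + 0.71·2.6) / 2.609 = 1.549 mg/L.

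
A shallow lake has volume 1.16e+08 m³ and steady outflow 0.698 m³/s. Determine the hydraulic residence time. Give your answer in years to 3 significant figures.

Q = 0.698 m³/s × 3.156e+07 s/yr = 2.203e+07 m³/yr.
Hydraulic residence time τ = V/Q = 1.16e+08/2.203e+07 = 5.266 yr.

5.27 yr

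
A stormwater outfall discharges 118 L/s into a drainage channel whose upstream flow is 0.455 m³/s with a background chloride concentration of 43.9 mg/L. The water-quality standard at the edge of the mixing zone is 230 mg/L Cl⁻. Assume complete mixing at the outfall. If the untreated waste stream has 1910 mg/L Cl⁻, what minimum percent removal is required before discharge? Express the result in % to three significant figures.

50.4 %

118 L/s = 0.118 m³/s.
Mass balance: 230·0.573 = 0.118·Cₑ + 0.455·43.9.
Cₑ = (131.8 − 19.97) / 0.118 = 947.6 mg/L.
Required removal = 1 − 947.6/1910 = 50.39 %.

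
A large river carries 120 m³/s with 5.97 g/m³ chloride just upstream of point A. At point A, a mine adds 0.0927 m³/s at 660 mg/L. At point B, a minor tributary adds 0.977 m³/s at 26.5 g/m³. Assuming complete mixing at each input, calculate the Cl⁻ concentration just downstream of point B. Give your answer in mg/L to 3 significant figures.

After input A: C = (120·5.97 + 0.0927·660) / 120.1 = 6.475 mg/L.
After input B: C = (120.1·6.475 + 0.977·26.5) / 121.1 = 6.636 mg/L.

6.64 mg/L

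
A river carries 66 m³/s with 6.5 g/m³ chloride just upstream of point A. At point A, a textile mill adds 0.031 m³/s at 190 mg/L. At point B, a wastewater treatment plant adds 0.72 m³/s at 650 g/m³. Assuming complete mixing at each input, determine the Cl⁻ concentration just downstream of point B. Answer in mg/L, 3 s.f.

After input A: C = (66·6.5 + 0.031·190) / 66.03 = 6.586 mg/L.
After input B: C = (66.03·6.586 + 0.72·650) / 66.75 = 13.53 mg/L.

13.5 mg/L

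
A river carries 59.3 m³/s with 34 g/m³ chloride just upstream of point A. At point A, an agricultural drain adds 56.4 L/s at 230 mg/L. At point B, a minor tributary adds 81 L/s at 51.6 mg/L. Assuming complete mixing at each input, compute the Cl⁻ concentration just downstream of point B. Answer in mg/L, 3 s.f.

34.2 mg/L

56.4 L/s = 0.0564 m³/s.
After input A: C = (59.3·34 + 0.0564·230) / 59.36 = 34.19 mg/L.
81 L/s = 0.081 m³/s.
After input B: C = (59.36·34.19 + 0.081·51.6) / 59.44 = 34.21 mg/L.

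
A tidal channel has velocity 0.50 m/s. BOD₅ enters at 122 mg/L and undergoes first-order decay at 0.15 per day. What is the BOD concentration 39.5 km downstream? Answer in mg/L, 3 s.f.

106 mg/L

Travel time t = 39.5 km / 0.50 m/s = 3.95e+04/0.50 = 7.9e+04 s = 0.9144 d.
First-order decay: C = 122·exp(−0.15·0.9144) = 122·0.8718 = 106.4 mg/L.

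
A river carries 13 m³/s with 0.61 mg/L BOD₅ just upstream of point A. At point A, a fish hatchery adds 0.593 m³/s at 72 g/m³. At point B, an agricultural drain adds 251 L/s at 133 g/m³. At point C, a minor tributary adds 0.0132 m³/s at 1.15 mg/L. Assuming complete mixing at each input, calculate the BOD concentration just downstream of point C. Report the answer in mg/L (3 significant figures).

6.06 mg/L

After input A: C = (13·0.61 + 0.593·72) / 13.59 = 3.724 mg/L.
251 L/s = 0.251 m³/s.
After input B: C = (13.59·3.724 + 0.251·133) / 13.84 = 6.068 mg/L.
After input C: C = (13.84·6.068 + 0.0132·1.15) / 13.86 = 6.064 mg/L.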